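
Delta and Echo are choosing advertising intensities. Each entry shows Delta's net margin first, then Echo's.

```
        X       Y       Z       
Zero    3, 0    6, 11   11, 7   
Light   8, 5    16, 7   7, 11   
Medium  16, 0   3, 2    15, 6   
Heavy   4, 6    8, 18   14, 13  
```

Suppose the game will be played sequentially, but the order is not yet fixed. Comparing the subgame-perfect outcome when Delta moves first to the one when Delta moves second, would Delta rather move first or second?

If Delta leads: Echo's best replies are Zero→Y, Light→Z, Medium→Z, Heavy→Y; Delta's induced payoffs 6, 7, 15, 8; outcome (Medium, Z), payoffs (15, 6).
If Echo leads: Delta's best replies are X→Medium, Y→Light, Z→Medium; Echo's induced payoffs 0, 7, 6; outcome (Light, Y), payoffs (16, 7).
Delta gets 15 moving first and 16 moving second, so Delta prefers to move second.

second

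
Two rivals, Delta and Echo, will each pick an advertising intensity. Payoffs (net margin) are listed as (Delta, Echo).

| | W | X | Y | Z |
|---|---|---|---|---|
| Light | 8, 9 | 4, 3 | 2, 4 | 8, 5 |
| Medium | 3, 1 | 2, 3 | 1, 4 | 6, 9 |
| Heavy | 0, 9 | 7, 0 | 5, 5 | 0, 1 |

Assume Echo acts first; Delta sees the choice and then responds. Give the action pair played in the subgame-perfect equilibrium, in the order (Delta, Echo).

Delta best-responds to each possible Echo move:
- W → Delta plays Light (best of 8, 3, 0); Echo gets 9.
- X → Delta plays Heavy (best of 4, 2, 7); Echo gets 0.
- Y → Delta plays Heavy (best of 2, 1, 5); Echo gets 5.
- Z → Delta plays Light (best of 8, 6, 0); Echo gets 5.
Maximizing over 9, 0, 5, 5, Echo chooses W. Subgame-perfect outcome: (Light, W) with payoffs (8, 9).

(Light, W)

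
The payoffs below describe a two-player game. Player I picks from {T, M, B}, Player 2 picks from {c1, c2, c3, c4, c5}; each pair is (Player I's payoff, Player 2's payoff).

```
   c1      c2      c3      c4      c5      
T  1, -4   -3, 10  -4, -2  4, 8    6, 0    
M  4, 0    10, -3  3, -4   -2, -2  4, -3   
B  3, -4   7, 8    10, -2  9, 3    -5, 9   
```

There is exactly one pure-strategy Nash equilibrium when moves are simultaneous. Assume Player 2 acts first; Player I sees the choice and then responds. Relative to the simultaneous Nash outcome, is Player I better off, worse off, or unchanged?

Solve by backward induction (Player 2 leads).
- c1: Player I compares 1, 4, 3 and picks M; Player 2 would get 0.
- c2: Player I compares -3, 10, 7 and picks M; Player 2 would get -3.
- c3: Player I compares -4, 3, 10 and picks B; Player 2 would get -2.
- c4: Player I compares 4, -2, 9 and picks B; Player 2 would get 3.
- c5: Player I compares 6, 4, -5 and picks T; Player 2 would get 0.
Among 0, -3, -2, 3, 0, the best is 3 at c4. Subgame-perfect outcome: (B, c4) with payoffs (9, 3).
Under simultaneous play:
Player I's best replies: c1→M; c2→M; c3→B; c4→B; c5→T.
Player 2's best replies: T→c2; M→c1; B→c5.
Only (M, c1) has each player best-responding; Nash payoffs (4, 0).
Player I earns 9 sequentially versus 4 at the Nash outcome: better off.

better off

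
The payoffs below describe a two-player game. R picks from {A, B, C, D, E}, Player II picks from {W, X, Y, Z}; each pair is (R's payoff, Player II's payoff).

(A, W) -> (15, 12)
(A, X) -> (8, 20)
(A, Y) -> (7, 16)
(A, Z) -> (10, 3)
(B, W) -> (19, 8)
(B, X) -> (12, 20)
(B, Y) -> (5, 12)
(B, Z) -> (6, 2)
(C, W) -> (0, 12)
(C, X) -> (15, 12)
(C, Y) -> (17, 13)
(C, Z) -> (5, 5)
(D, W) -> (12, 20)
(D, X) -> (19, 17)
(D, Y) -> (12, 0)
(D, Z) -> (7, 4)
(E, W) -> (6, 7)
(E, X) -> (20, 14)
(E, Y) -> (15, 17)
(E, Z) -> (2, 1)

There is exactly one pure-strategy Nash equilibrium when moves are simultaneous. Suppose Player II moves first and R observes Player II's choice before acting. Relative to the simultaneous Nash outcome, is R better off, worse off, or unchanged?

better off

Work backward from R's decision.
- W: BR = B, leader payoff 8.
- X: BR = E, leader payoff 14.
- Y: BR = C, leader payoff 13.
- Z: BR = A, leader payoff 3.
Player II's induced payoffs are 8, 14, 13, 3, so Player II commits to X. Subgame-perfect outcome: (E, X) with payoffs (20, 14).
Under simultaneous play:
R's best replies: W→B; X→E; Y→C; Z→A.
Player II's best replies: A→X; B→X; C→Y; D→W; E→Y.
The unique mutual best reply is (C, Y), giving (17, 13).
R earns 20 sequentially versus 17 at the Nash outcome: better off.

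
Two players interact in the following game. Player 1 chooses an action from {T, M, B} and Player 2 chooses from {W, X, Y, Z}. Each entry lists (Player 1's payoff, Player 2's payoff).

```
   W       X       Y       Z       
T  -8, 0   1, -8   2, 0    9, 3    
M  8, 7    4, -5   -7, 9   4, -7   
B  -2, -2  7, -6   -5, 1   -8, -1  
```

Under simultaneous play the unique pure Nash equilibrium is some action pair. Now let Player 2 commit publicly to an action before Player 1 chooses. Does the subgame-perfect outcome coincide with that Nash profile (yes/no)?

Backward induction with Player 2 moving first.
- W: Player 1 compares -8, 8, -2 and picks M; Player 2 would get 7.
- X: Player 1 compares 1, 4, 7 and picks B; Player 2 would get -6.
- Y: Player 1 compares 2, -7, -5 and picks T; Player 2 would get 0.
- Z: Player 1 compares 9, 4, -8 and picks T; Player 2 would get 3.
Player 2's induced payoffs are 7, -6, 0, 3, so Player 2 commits to W. Subgame-perfect outcome: (M, W) with payoffs (8, 7).
Now find the simultaneous Nash equilibrium.
Player 1's best replies: W→M; X→B; Y→T; Z→T.
Player 2's best replies: T→Z; M→Y; B→Y.
The unique mutual best reply is (T, Z), giving (9, 3).
Sequential outcome (M, W) differs from the Nash profile (T, Z).

no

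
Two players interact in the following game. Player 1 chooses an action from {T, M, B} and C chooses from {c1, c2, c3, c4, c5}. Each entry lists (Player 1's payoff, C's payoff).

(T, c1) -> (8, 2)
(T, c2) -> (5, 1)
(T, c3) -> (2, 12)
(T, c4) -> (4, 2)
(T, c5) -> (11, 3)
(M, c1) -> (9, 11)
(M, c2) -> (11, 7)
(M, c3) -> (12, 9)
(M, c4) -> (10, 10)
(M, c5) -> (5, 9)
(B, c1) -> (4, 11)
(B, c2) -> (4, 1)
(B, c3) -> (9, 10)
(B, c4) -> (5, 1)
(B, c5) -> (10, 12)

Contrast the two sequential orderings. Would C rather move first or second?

If Player 1 leads: C's best replies are T→c3, M→c1, B→c5; Player 1's induced payoffs 2, 9, 10; outcome (B, c5), payoffs (10, 12).
If C leads: Player 1's best replies are c1→M, c2→M, c3→M, c4→M, c5→T; C's induced payoffs 11, 7, 9, 10, 3; outcome (M, c1), payoffs (9, 11).
C gets 11 moving first and 12 moving second, so C prefers to move second.

second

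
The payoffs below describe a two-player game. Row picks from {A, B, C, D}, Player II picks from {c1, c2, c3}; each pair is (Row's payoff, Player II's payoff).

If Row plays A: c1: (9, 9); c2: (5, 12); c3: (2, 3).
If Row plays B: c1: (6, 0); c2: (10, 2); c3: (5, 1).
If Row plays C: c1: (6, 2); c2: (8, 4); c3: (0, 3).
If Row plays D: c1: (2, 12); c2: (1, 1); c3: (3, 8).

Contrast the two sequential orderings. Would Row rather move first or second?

If Row leads: Player II's best replies are A→c2, B→c2, C→c2, D→c1; Row's induced payoffs 5, 10, 8, 2; outcome (B, c2), payoffs (10, 2).
If Player II leads: Row's best replies are c1→A, c2→B, c3→B; Player II's induced payoffs 9, 2, 1; outcome (A, c1), payoffs (9, 9).
Row gets 10 moving first and 9 moving second, so Row prefers to move first.

first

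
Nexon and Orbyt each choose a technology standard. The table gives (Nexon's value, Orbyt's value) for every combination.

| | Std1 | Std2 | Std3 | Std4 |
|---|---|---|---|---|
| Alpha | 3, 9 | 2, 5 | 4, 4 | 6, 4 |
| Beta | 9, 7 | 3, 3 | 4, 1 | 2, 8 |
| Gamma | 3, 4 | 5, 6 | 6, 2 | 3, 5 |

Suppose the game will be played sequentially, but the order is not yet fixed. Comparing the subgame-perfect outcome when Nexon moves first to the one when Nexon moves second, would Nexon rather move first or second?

second

If Nexon leads: Orbyt's best replies are Alpha→Std1, Beta→Std4, Gamma→Std2; Nexon's induced payoffs 3, 2, 5; outcome (Gamma, Std2), payoffs (5, 6).
If Orbyt leads: Nexon's best replies are Std1→Beta, Std2→Gamma, Std3→Gamma, Std4→Alpha; Orbyt's induced payoffs 7, 6, 2, 4; outcome (Beta, Std1), payoffs (9, 7).
Nexon gets 5 moving first and 9 moving second, so Nexon prefers to move second.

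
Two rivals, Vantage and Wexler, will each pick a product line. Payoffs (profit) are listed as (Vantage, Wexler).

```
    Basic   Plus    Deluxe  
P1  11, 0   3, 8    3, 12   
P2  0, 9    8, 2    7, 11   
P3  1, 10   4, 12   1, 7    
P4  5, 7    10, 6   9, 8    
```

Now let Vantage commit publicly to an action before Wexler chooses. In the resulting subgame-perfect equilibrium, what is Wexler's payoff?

8

Solve by backward induction (Vantage leads).
- P1 → Wexler plays Deluxe (best of 0, 8, 12); Vantage gets 3.
- P2 → Wexler plays Deluxe (best of 9, 2, 11); Vantage gets 7.
- P3 → Wexler plays Plus (best of 10, 12, 7); Vantage gets 4.
- P4 → Wexler plays Deluxe (best of 7, 6, 8); Vantage gets 9.
Maximizing over 3, 7, 4, 9, Vantage chooses P4. Subgame-perfect outcome: (P4, Deluxe) with payoffs (9, 8).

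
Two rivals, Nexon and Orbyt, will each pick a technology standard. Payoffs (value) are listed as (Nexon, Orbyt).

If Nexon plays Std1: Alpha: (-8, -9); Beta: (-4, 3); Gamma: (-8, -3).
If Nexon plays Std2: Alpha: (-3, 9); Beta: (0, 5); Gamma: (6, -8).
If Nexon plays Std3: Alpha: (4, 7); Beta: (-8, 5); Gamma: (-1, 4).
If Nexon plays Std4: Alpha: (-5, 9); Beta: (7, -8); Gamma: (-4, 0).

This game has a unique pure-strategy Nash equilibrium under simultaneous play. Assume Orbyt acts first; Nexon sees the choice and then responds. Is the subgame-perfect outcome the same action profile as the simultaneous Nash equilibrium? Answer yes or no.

yes

Backward induction with Orbyt moving first.
- Alpha: Nexon compares -8, -3, 4, -5 and picks Std3; Orbyt would get 7.
- Beta: Nexon compares -4, 0, -8, 7 and picks Std4; Orbyt would get -8.
- Gamma: Nexon compares -8, 6, -1, -4 and picks Std2; Orbyt would get -8.
Maximizing over 7, -8, -8, Orbyt chooses Alpha. Subgame-perfect outcome: (Std3, Alpha) with payoffs (4, 7).
For the simultaneous game, intersect best replies.
Nexon's best replies: Alpha→Std3; Beta→Std4; Gamma→Std2.
Orbyt's best replies: Std1→Beta; Std2→Alpha; Std3→Alpha; Std4→Alpha.
Only (Std3, Alpha) has each player best-responding; Nash payoffs (4, 7).
Sequential outcome (Std3, Alpha) coincides with the Nash profile (Std3, Alpha).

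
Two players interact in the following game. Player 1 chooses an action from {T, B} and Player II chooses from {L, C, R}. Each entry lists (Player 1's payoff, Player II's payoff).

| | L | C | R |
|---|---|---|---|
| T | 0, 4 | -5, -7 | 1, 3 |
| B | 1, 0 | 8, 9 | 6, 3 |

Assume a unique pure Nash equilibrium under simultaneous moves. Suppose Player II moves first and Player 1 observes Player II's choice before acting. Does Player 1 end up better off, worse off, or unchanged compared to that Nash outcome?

Player 1 best-responds to each possible Player II move:
- L: BR = B, leader payoff 0.
- C: BR = B, leader payoff 9.
- R: BR = B, leader payoff 3.
Maximizing over 0, 9, 3, Player II chooses C. Subgame-perfect outcome: (B, C) with payoffs (8, 9).
Now find the simultaneous Nash equilibrium.
Player 1's best replies: L→B; C→B; R→B.
Player II's best replies: T→L; B→C.
Only (B, C) has each player best-responding; Nash payoffs (8, 9).
Player 1 earns 8 sequentially versus 8 at the Nash outcome: unchanged.

unchanged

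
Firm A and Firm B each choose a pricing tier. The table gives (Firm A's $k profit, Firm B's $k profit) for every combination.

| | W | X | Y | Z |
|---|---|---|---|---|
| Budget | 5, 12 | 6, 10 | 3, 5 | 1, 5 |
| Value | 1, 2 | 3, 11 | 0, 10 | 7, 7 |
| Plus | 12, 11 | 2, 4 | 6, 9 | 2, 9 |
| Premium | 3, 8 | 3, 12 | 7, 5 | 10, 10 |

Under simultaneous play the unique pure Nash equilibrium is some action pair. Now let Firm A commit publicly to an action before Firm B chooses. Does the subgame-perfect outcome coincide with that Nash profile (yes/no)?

yes

Work backward from Firm B's decision.
- Budget: Firm B compares 12, 10, 5, 5 and picks W; Firm A would get 5.
- Value: Firm B compares 2, 11, 10, 7 and picks X; Firm A would get 3.
- Plus: Firm B compares 11, 4, 9, 9 and picks W; Firm A would get 12.
- Premium: Firm B compares 8, 12, 5, 10 and picks X; Firm A would get 3.
Among 5, 3, 12, 3, the best is 12 at Plus. Subgame-perfect outcome: (Plus, W) with payoffs (12, 11).
For the simultaneous game, intersect best replies.
Firm A's best replies: W→Plus; X→Budget; Y→Premium; Z→Premium.
Firm B's best replies: Budget→W; Value→X; Plus→W; Premium→X.
Only (Plus, W) has each player best-responding; Nash payoffs (12, 11).
Sequential outcome (Plus, W) coincides with the Nash profile (Plus, W).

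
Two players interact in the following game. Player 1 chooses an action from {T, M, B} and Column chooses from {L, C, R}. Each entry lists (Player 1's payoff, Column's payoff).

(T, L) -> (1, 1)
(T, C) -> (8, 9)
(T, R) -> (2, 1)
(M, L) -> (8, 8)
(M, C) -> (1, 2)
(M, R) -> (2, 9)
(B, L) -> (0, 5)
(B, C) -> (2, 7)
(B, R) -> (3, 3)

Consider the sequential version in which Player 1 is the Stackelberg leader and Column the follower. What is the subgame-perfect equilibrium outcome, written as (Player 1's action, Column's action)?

(T, C)

Work backward from Column's decision.
- T: BR = C, leader payoff 8.
- M: BR = R, leader payoff 2.
- B: BR = C, leader payoff 2.
Player 1's induced payoffs are 8, 2, 2, so Player 1 commits to T. Subgame-perfect outcome: (T, C) with payoffs (8, 9).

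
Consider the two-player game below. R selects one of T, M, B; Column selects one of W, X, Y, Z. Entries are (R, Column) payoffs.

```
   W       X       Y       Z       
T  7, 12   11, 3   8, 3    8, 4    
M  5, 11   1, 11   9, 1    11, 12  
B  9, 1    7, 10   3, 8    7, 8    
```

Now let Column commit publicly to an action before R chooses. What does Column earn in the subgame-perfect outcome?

12

Backward induction with Column moving first.
- W: BR = B, leader payoff 1.
- X: BR = T, leader payoff 3.
- Y: BR = M, leader payoff 1.
- Z: BR = M, leader payoff 12.
Maximizing over 1, 3, 1, 12, Column chooses Z. Subgame-perfect outcome: (M, Z) with payoffs (11, 12).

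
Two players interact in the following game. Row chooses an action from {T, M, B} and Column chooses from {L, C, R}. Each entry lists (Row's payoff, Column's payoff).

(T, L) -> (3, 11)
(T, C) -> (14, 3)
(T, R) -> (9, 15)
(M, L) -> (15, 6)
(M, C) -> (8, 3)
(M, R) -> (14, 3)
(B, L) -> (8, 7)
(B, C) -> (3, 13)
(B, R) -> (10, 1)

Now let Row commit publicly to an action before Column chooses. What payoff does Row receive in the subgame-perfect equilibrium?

Solve by backward induction (Row leads).
- T: Column compares 11, 3, 15 and picks R; Row would get 9.
- M: Column compares 6, 3, 3 and picks L; Row would get 15.
- B: Column compares 7, 13, 1 and picks C; Row would get 3.
Row's induced payoffs are 9, 15, 3, so Row commits to M. Subgame-perfect outcome: (M, L) with payoffs (15, 6).

15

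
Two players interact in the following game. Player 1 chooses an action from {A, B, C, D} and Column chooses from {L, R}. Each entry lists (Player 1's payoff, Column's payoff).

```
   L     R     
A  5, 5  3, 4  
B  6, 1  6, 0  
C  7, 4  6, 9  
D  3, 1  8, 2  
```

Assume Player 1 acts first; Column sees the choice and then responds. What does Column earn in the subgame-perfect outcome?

Backward induction with Player 1 moving first.
- A → Column plays L (best of 5, 4); Player 1 gets 5.
- B → Column plays L (best of 1, 0); Player 1 gets 6.
- C → Column plays R (best of 4, 9); Player 1 gets 6.
- D → Column plays R (best of 1, 2); Player 1 gets 8.
Among 5, 6, 6, 8, the best is 8 at D. Subgame-perfect outcome: (D, R) with payoffs (8, 2).

2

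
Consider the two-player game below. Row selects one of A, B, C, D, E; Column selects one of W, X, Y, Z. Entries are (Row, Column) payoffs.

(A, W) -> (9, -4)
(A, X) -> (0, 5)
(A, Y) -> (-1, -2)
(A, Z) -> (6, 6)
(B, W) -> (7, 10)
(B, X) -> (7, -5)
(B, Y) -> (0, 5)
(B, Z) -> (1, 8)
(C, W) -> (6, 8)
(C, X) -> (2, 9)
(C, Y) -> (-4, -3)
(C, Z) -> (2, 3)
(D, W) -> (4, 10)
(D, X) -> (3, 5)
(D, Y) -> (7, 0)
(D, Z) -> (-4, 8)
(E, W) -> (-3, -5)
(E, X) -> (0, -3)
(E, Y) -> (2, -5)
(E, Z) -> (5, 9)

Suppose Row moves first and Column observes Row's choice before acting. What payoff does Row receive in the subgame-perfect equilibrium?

7

Solve by backward induction (Row leads).
- A: Column compares -4, 5, -2, 6 and picks Z; Row would get 6.
- B: Column compares 10, -5, 5, 8 and picks W; Row would get 7.
- C: Column compares 8, 9, -3, 3 and picks X; Row would get 2.
- D: Column compares 10, 5, 0, 8 and picks W; Row would get 4.
- E: Column compares -5, -3, -5, 9 and picks Z; Row would get 5.
Maximizing over 6, 7, 2, 4, 5, Row chooses B. Subgame-perfect outcome: (B, W) with payoffs (7, 10).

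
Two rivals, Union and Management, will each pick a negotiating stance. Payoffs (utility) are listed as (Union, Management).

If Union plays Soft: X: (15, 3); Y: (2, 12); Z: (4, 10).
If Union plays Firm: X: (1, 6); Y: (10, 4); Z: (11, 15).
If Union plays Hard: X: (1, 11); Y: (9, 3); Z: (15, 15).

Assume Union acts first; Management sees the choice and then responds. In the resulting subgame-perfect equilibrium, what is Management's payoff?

15

Management best-responds to each possible Union move:
- Soft: Management compares 3, 12, 10 and picks Y; Union would get 2.
- Firm: Management compares 6, 4, 15 and picks Z; Union would get 11.
- Hard: Management compares 11, 3, 15 and picks Z; Union would get 15.
Maximizing over 2, 11, 15, Union chooses Hard. Subgame-perfect outcome: (Hard, Z) with payoffs (15, 15).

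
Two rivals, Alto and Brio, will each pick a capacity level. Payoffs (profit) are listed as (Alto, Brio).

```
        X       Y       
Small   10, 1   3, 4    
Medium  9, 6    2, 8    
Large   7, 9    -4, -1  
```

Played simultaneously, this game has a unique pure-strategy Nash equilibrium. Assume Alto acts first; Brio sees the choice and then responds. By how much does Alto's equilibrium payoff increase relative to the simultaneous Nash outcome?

4

Brio best-responds to each possible Alto move:
- Small: Brio compares 1, 4 and picks Y; Alto would get 3.
- Medium: Brio compares 6, 8 and picks Y; Alto would get 2.
- Large: Brio compares 9, -1 and picks X; Alto would get 7.
Maximizing over 3, 2, 7, Alto chooses Large. Subgame-perfect outcome: (Large, X) with payoffs (7, 9).
Now find the simultaneous Nash equilibrium.
Alto's best replies: X→Small; Y→Small.
Brio's best replies: Small→Y; Medium→Y; Large→X.
Only (Small, Y) has each player best-responding; Nash payoffs (3, 4).
Alto's commitment gain: 7 − 3 = 4.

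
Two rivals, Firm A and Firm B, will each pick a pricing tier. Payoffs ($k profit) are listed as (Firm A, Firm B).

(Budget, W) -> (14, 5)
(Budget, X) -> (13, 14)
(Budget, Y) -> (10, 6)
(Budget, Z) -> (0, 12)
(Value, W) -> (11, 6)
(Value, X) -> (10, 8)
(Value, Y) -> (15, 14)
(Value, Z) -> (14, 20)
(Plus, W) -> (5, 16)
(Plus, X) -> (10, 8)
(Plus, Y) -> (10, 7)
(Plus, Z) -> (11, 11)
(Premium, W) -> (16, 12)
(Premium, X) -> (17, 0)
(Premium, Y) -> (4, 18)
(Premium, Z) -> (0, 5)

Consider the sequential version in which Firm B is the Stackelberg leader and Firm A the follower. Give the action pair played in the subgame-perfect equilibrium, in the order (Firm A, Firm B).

Work backward from Firm A's decision.
- W: Firm A compares 14, 11, 5, 16 and picks Premium; Firm B would get 12.
- X: Firm A compares 13, 10, 10, 17 and picks Premium; Firm B would get 0.
- Y: Firm A compares 10, 15, 10, 4 and picks Value; Firm B would get 14.
- Z: Firm A compares 0, 14, 11, 0 and picks Value; Firm B would get 20.
Firm B's induced payoffs are 12, 0, 14, 20, so Firm B commits to Z. Subgame-perfect outcome: (Value, Z) with payoffs (14, 20).

(Value, Z)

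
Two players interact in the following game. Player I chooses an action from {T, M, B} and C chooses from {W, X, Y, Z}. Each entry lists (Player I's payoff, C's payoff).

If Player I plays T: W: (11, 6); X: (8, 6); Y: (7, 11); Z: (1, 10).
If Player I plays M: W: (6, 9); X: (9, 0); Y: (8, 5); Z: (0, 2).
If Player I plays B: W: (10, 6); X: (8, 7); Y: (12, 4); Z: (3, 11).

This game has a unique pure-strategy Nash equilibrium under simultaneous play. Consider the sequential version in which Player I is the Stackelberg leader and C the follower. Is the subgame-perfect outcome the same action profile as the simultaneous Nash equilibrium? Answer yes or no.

no

Work backward from C's decision.
- T → C plays Y (best of 6, 6, 11, 10); Player I gets 7.
- M → C plays W (best of 9, 0, 5, 2); Player I gets 6.
- B → C plays Z (best of 6, 7, 4, 11); Player I gets 3.
Among 7, 6, 3, the best is 7 at T. Subgame-perfect outcome: (T, Y) with payoffs (7, 11).
Under simultaneous play:
Player I's best replies: W→T; X→M; Y→B; Z→B.
C's best replies: T→Y; M→W; B→Z.
Only (B, Z) has each player best-responding; Nash payoffs (3, 11).
Sequential outcome (T, Y) differs from the Nash profile (B, Z).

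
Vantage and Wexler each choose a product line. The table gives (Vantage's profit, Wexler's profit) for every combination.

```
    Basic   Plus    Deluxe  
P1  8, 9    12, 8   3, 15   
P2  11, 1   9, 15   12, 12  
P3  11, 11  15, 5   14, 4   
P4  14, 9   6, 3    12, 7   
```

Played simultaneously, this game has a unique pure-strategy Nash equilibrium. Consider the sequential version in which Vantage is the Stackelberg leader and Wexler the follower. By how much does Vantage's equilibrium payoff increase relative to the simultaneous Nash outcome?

0

Wexler best-responds to each possible Vantage move:
- P1: BR = Deluxe, leader payoff 3.
- P2: BR = Plus, leader payoff 9.
- P3: BR = Basic, leader payoff 11.
- P4: BR = Basic, leader payoff 14.
Vantage's induced payoffs are 3, 9, 11, 14, so Vantage commits to P4. Subgame-perfect outcome: (P4, Basic) with payoffs (14, 9).
Now find the simultaneous Nash equilibrium.
Vantage's best replies: Basic→P4; Plus→P3; Deluxe→P3.
Wexler's best replies: P1→Deluxe; P2→Plus; P3→Basic; P4→Basic.
The unique mutual best reply is (P4, Basic), giving (14, 9).
Vantage's commitment gain: 14 − 14 = 0.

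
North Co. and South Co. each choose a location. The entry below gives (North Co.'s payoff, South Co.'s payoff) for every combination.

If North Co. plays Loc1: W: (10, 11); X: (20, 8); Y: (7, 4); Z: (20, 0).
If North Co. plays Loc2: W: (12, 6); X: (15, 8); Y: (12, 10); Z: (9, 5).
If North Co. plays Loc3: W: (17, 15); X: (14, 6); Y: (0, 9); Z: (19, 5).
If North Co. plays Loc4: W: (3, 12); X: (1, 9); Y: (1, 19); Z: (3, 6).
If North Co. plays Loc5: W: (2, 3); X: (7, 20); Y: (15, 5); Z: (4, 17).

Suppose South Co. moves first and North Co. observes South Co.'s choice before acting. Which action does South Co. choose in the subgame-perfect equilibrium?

Backward induction with South Co. moving first.
- W: BR = Loc3, leader payoff 15.
- X: BR = Loc1, leader payoff 8.
- Y: BR = Loc5, leader payoff 5.
- Z: BR = Loc1, leader payoff 0.
Maximizing over 15, 8, 5, 0, South Co. chooses W. Subgame-perfect outcome: (Loc3, W) with payoffs (17, 15).

W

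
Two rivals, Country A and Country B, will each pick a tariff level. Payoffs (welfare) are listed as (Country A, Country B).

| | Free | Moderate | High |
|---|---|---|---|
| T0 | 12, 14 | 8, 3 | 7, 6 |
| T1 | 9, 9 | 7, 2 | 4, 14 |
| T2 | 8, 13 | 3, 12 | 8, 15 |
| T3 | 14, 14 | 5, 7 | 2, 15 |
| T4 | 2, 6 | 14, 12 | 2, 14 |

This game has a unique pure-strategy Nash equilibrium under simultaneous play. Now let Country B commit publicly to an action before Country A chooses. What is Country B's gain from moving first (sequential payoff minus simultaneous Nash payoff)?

Country A best-responds to each possible Country B move:
- Free: Country A compares 12, 9, 8, 14, 2 and picks T3; Country B would get 14.
- Moderate: Country A compares 8, 7, 3, 5, 14 and picks T4; Country B would get 12.
- High: Country A compares 7, 4, 8, 2, 2 and picks T2; Country B would get 15.
Among 14, 12, 15, the best is 15 at High. Subgame-perfect outcome: (T2, High) with payoffs (8, 15).
Under simultaneous play:
Country A's best replies: Free→T3; Moderate→T4; High→T2.
Country B's best replies: T0→Free; T1→High; T2→High; T3→High; T4→High.
Only (T2, High) has each player best-responding; Nash payoffs (8, 15).
Country B's commitment gain: 15 − 15 = 0.

0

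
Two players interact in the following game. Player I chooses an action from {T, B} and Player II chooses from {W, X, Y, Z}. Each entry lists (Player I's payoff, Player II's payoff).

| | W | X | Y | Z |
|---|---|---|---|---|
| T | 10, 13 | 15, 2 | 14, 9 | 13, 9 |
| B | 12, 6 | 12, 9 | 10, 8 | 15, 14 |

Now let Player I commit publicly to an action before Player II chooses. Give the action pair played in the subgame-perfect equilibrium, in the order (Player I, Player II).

(B, Z)

Work backward from Player II's decision.
- T → Player II plays W (best of 13, 2, 9, 9); Player I gets 10.
- B → Player II plays Z (best of 6, 9, 8, 14); Player I gets 15.
Player I's induced payoffs are 10, 15, so Player I commits to B. Subgame-perfect outcome: (B, Z) with payoffs (15, 14).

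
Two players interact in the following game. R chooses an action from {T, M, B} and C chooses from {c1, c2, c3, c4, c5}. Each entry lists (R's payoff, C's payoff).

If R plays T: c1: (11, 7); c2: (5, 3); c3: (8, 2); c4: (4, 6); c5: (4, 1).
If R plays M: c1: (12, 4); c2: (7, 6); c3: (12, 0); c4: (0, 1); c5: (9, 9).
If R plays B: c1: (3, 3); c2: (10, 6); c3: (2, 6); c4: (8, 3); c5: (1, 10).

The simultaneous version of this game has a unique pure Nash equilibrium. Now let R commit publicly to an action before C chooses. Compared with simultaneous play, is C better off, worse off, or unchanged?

worse off

Solve by backward induction (R leads).
- T: C compares 7, 3, 2, 6, 1 and picks c1; R would get 11.
- M: C compares 4, 6, 0, 1, 9 and picks c5; R would get 9.
- B: C compares 3, 6, 6, 3, 10 and picks c5; R would get 1.
Among 11, 9, 1, the best is 11 at T. Subgame-perfect outcome: (T, c1) with payoffs (11, 7).
Under simultaneous play:
R's best replies: c1→M; c2→B; c3→M; c4→B; c5→M.
C's best replies: T→c1; M→c5; B→c5.
The unique mutual best reply is (M, c5), giving (9, 9).
C earns 7 sequentially versus 9 at the Nash outcome: worse off.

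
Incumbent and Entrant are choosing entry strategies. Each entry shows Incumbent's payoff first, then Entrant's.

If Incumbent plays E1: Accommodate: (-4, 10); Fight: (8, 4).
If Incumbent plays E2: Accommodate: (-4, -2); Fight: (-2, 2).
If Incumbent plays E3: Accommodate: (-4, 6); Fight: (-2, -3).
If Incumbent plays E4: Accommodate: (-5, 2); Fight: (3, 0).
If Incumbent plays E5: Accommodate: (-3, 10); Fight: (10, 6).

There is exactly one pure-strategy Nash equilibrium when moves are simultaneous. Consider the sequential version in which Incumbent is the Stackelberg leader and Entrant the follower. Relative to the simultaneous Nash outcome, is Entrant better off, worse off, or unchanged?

Entrant best-responds to each possible Incumbent move:
- E1 → Entrant plays Accommodate (best of 10, 4); Incumbent gets -4.
- E2 → Entrant plays Fight (best of -2, 2); Incumbent gets -2.
- E3 → Entrant plays Accommodate (best of 6, -3); Incumbent gets -4.
- E4 → Entrant plays Accommodate (best of 2, 0); Incumbent gets -5.
- E5 → Entrant plays Accommodate (best of 10, 6); Incumbent gets -3.
Maximizing over -4, -2, -4, -5, -3, Incumbent chooses E2. Subgame-perfect outcome: (E2, Fight) with payoffs (-2, 2).
Under simultaneous play:
Incumbent's best replies: Accommodate→E5; Fight→E5.
Entrant's best replies: E1→Accommodate; E2→Fight; E3→Accommodate; E4→Accommodate; E5→Accommodate.
Only (E5, Accommodate) has each player best-responding; Nash payoffs (-3, 10).
Entrant earns 2 sequentially versus 10 at the Nash outcome: worse off.

worse off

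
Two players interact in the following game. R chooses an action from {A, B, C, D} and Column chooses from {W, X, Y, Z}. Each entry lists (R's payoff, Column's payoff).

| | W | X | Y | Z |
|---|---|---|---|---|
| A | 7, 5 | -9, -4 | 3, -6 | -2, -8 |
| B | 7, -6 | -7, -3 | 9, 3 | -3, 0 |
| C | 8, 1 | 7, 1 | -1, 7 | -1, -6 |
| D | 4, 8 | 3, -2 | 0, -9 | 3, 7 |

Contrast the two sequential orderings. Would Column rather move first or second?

first

If R leads: Column's best replies are A→W, B→Y, C→Y, D→W; R's induced payoffs 7, 9, -1, 4; outcome (B, Y), payoffs (9, 3).
If Column leads: R's best replies are W→C, X→C, Y→B, Z→D; Column's induced payoffs 1, 1, 3, 7; outcome (D, Z), payoffs (3, 7).
Column gets 7 moving first and 3 moving second, so Column prefers to move first.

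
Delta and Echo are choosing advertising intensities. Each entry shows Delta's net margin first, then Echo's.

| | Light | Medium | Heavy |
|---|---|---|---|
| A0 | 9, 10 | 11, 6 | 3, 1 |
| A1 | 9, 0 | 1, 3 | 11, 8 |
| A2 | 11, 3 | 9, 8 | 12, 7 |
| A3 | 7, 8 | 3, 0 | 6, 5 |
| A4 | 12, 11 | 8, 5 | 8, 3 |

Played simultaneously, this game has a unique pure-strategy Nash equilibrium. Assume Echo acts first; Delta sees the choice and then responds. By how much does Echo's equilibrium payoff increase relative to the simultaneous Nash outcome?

0

Work backward from Delta's decision.
- Light: Delta compares 9, 9, 11, 7, 12 and picks A4; Echo would get 11.
- Medium: Delta compares 11, 1, 9, 3, 8 and picks A0; Echo would get 6.
- Heavy: Delta compares 3, 11, 12, 6, 8 and picks A2; Echo would get 7.
Echo's induced payoffs are 11, 6, 7, so Echo commits to Light. Subgame-perfect outcome: (A4, Light) with payoffs (12, 11).
For the simultaneous game, intersect best replies.
Delta's best replies: Light→A4; Medium→A0; Heavy→A2.
Echo's best replies: A0→Light; A1→Heavy; A2→Medium; A3→Light; A4→Light.
Only (A4, Light) has each player best-responding; Nash payoffs (12, 11).
Echo's commitment gain: 11 − 11 = 0.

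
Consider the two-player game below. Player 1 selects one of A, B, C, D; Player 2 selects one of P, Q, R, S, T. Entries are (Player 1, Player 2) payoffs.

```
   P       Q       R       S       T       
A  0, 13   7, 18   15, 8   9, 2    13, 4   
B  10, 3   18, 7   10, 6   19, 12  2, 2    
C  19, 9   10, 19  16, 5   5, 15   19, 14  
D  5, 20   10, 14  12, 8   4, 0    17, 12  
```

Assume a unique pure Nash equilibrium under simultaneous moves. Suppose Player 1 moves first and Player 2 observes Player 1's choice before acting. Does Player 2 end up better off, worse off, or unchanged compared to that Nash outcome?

Backward induction with Player 1 moving first.
- A: BR = Q, leader payoff 7.
- B: BR = S, leader payoff 19.
- C: BR = Q, leader payoff 10.
- D: BR = P, leader payoff 5.
Player 1's induced payoffs are 7, 19, 10, 5, so Player 1 commits to B. Subgame-perfect outcome: (B, S) with payoffs (19, 12).
Under simultaneous play:
Player 1's best replies: P→C; Q→B; R→C; S→B; T→C.
Player 2's best replies: A→Q; B→S; C→Q; D→P.
Only (B, S) has each player best-responding; Nash payoffs (19, 12).
Player 2 earns 12 sequentially versus 12 at the Nash outcome: unchanged.

unchanged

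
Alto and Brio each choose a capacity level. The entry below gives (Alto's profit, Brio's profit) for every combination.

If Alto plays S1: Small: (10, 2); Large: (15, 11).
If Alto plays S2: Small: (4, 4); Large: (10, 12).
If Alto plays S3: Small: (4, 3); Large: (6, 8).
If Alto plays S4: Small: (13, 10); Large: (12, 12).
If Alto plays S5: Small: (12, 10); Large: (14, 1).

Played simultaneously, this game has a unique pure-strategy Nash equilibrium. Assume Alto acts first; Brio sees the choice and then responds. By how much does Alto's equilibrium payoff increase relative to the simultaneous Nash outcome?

0

Solve by backward induction (Alto leads).
- S1 → Brio plays Large (best of 2, 11); Alto gets 15.
- S2 → Brio plays Large (best of 4, 12); Alto gets 10.
- S3 → Brio plays Large (best of 3, 8); Alto gets 6.
- S4 → Brio plays Large (best of 10, 12); Alto gets 12.
- S5 → Brio plays Small (best of 10, 1); Alto gets 12.
Among 15, 10, 6, 12, 12, the best is 15 at S1. Subgame-perfect outcome: (S1, Large) with payoffs (15, 11).
Under simultaneous play:
Alto's best replies: Small→S4; Large→S1.
Brio's best replies: S1→Large; S2→Large; S3→Large; S4→Large; S5→Small.
Only (S1, Large) has each player best-responding; Nash payoffs (15, 11).
Alto's commitment gain: 15 − 15 = 0.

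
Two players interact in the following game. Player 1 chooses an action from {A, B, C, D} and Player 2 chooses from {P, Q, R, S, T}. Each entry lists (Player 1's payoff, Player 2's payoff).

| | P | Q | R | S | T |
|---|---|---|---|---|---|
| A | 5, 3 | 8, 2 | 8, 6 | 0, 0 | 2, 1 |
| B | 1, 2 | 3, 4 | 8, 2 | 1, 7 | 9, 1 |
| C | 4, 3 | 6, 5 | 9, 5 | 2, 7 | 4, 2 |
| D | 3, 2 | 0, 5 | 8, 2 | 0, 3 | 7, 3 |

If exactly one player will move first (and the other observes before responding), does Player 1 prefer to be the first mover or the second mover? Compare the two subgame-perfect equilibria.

If Player 1 leads: Player 2's best replies are A→R, B→S, C→S, D→Q; Player 1's induced payoffs 8, 1, 2, 0; outcome (A, R), payoffs (8, 6).
If Player 2 leads: Player 1's best replies are P→A, Q→A, R→C, S→C, T→B; Player 2's induced payoffs 3, 2, 5, 7, 1; outcome (C, S), payoffs (2, 7).
Player 1 gets 8 moving first and 2 moving second, so Player 1 prefers to move first.

first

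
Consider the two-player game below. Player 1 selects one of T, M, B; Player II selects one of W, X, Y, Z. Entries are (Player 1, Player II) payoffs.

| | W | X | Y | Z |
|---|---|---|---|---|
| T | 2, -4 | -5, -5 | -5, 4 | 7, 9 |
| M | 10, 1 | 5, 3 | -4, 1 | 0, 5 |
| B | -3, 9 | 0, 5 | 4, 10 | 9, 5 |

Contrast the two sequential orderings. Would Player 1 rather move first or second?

first

If Player 1 leads: Player II's best replies are T→Z, M→Z, B→Y; Player 1's induced payoffs 7, 0, 4; outcome (T, Z), payoffs (7, 9).
If Player II leads: Player 1's best replies are W→M, X→M, Y→B, Z→B; Player II's induced payoffs 1, 3, 10, 5; outcome (B, Y), payoffs (4, 10).
Player 1 gets 7 moving first and 4 moving second, so Player 1 prefers to move first.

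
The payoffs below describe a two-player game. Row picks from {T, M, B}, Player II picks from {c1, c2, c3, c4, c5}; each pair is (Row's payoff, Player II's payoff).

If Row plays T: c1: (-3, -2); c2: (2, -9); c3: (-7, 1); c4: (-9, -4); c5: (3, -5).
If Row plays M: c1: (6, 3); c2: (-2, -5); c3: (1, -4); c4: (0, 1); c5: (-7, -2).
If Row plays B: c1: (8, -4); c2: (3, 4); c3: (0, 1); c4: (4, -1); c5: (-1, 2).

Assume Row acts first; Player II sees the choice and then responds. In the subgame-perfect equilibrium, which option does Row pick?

Player II best-responds to each possible Row move:
- T: Player II compares -2, -9, 1, -4, -5 and picks c3; Row would get -7.
- M: Player II compares 3, -5, -4, 1, -2 and picks c1; Row would get 6.
- B: Player II compares -4, 4, 1, -1, 2 and picks c2; Row would get 3.
Row's induced payoffs are -7, 6, 3, so Row commits to M. Subgame-perfect outcome: (M, c1) with payoffs (6, 3).

M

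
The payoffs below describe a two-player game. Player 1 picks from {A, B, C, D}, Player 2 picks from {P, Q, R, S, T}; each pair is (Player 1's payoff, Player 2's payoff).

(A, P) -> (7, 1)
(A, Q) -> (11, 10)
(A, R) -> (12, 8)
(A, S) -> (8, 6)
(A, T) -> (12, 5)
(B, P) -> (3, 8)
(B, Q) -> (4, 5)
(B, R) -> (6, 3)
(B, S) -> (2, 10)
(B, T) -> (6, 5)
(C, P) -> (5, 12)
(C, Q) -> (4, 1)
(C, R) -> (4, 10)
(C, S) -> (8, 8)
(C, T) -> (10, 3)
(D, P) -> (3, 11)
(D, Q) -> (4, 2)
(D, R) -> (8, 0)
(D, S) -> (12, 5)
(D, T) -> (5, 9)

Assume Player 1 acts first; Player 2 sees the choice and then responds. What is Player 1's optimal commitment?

A

Backward induction with Player 1 moving first.
- A: BR = Q, leader payoff 11.
- B: BR = S, leader payoff 2.
- C: BR = P, leader payoff 5.
- D: BR = P, leader payoff 3.
Maximizing over 11, 2, 5, 3, Player 1 chooses A. Subgame-perfect outcome: (A, Q) with payoffs (11, 10).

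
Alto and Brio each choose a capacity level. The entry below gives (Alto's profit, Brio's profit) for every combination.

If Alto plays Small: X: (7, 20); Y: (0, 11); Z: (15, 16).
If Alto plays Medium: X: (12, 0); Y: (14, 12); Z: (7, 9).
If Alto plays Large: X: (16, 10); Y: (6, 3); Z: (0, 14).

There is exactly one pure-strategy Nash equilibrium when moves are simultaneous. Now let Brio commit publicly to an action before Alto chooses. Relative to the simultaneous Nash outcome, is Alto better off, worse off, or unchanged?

Work backward from Alto's decision.
- X: BR = Large, leader payoff 10.
- Y: BR = Medium, leader payoff 12.
- Z: BR = Small, leader payoff 16.
Brio's induced payoffs are 10, 12, 16, so Brio commits to Z. Subgame-perfect outcome: (Small, Z) with payoffs (15, 16).
Under simultaneous play:
Alto's best replies: X→Large; Y→Medium; Z→Small.
Brio's best replies: Small→X; Medium→Y; Large→Z.
Only (Medium, Y) has each player best-responding; Nash payoffs (14, 12).
Alto earns 15 sequentially versus 14 at the Nash outcome: better off.

better off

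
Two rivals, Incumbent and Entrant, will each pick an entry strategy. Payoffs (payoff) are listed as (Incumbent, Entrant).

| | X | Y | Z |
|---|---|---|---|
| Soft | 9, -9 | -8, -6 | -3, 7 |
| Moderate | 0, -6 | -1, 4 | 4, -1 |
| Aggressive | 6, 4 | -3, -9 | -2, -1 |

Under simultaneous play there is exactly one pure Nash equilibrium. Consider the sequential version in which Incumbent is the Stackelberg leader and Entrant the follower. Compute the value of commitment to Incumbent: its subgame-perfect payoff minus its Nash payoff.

7

Backward induction with Incumbent moving first.
- Soft: BR = Z, leader payoff -3.
- Moderate: BR = Y, leader payoff -1.
- Aggressive: BR = X, leader payoff 6.
Maximizing over -3, -1, 6, Incumbent chooses Aggressive. Subgame-perfect outcome: (Aggressive, X) with payoffs (6, 4).
Now find the simultaneous Nash equilibrium.
Incumbent's best replies: X→Soft; Y→Moderate; Z→Moderate.
Entrant's best replies: Soft→Z; Moderate→Y; Aggressive→X.
Only (Moderate, Y) has each player best-responding; Nash payoffs (-1, 4).
Incumbent's commitment gain: 6 − -1 = 7.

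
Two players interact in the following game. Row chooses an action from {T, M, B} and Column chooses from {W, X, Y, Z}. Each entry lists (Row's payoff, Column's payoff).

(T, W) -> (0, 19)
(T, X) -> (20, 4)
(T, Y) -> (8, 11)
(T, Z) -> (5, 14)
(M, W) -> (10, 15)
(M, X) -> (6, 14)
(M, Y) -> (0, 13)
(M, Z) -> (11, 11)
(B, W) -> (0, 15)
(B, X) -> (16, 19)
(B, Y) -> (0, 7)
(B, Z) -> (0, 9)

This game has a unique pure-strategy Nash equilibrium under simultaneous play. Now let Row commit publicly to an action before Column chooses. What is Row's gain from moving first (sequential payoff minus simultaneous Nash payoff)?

Backward induction with Row moving first.
- T: BR = W, leader payoff 0.
- M: BR = W, leader payoff 10.
- B: BR = X, leader payoff 16.
Row's induced payoffs are 0, 10, 16, so Row commits to B. Subgame-perfect outcome: (B, X) with payoffs (16, 19).
For the simultaneous game, intersect best replies.
Row's best replies: W→M; X→T; Y→T; Z→M.
Column's best replies: T→W; M→W; B→X.
Only (M, W) has each player best-responding; Nash payoffs (10, 15).
Row's commitment gain: 16 − 10 = 6.

6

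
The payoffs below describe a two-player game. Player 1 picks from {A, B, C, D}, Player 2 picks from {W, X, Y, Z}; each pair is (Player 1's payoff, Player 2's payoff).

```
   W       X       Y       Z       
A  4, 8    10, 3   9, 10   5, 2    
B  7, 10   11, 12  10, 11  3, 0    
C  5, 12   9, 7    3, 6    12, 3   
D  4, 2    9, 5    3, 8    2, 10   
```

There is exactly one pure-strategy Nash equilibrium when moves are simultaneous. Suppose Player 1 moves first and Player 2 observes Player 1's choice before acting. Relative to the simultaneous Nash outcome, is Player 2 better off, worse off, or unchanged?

Solve by backward induction (Player 1 leads).
- A: Player 2 compares 8, 3, 10, 2 and picks Y; Player 1 would get 9.
- B: Player 2 compares 10, 12, 11, 0 and picks X; Player 1 would get 11.
- C: Player 2 compares 12, 7, 6, 3 and picks W; Player 1 would get 5.
- D: Player 2 compares 2, 5, 8, 10 and picks Z; Player 1 would get 2.
Maximizing over 9, 11, 5, 2, Player 1 chooses B. Subgame-perfect outcome: (B, X) with payoffs (11, 12).
Now find the simultaneous Nash equilibrium.
Player 1's best replies: W→B; X→B; Y→B; Z→C.
Player 2's best replies: A→Y; B→X; C→W; D→Z.
Only (B, X) has each player best-responding; Nash payoffs (11, 12).
Player 2 earns 12 sequentially versus 12 at the Nash outcome: unchanged.

unchanged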